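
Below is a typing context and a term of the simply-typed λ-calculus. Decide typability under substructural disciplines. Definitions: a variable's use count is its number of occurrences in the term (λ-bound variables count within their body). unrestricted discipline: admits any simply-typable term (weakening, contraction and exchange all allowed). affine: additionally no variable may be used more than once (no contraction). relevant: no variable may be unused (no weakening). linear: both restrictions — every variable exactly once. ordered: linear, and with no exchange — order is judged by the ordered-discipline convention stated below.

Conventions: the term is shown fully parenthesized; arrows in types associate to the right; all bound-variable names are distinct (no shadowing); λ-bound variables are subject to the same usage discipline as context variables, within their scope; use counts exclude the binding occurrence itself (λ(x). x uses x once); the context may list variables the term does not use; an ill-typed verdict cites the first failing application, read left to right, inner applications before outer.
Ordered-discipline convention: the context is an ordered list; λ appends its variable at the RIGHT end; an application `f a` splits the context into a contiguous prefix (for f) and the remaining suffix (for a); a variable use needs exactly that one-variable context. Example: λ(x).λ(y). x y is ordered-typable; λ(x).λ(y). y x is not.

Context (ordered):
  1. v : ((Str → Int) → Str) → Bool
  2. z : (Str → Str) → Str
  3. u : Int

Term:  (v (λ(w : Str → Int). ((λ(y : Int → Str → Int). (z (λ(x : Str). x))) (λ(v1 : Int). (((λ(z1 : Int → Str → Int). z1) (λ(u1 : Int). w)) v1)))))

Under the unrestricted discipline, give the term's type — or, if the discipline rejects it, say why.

term : Bool
use counts: v: 1×; z: 1×; u: 0×; w (bound): 1×; y (bound): 0×; x (bound): 1×; v1 (bound): 1×; z1 (bound): 1×; u1 (bound): 0×
left-to-right use order: v, z, x, z1, w, v1
typing: well-typed at Bool
all disciplines: ordered ✗; linear ✗; affine ✓; relevant ✗; unrestricted ✓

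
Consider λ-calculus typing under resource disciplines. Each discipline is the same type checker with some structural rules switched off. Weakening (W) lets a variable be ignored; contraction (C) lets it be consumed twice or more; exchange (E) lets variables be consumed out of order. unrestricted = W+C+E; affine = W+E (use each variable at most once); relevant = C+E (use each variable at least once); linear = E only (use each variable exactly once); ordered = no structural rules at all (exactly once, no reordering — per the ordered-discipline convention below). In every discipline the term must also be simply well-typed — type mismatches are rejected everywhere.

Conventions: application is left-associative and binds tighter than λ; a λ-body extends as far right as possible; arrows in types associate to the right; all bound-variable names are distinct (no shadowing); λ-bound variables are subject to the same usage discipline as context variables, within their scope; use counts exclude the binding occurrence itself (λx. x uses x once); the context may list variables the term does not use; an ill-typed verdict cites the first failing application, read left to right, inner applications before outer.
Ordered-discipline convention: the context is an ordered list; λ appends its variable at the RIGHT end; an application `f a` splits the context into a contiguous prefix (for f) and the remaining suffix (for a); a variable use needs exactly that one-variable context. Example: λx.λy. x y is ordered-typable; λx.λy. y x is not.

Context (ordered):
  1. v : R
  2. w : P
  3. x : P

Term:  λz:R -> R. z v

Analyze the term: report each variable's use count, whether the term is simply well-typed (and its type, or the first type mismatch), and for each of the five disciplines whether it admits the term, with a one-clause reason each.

usage: v: 1×; w: 0×; x: 0×; z (λ-bound): 1×
use order (left to right): z, v
typing: ✓ — (R -> R) -> R
ordered: ✗ — unused: w, x — weakening required
linear: ✗ — unused: w, x — weakening required
affine: ✓ — no duplicate uses among v, w, x, z
relevant: ✗ — unused: w, x — weakening required
unrestricted: ✓ — type-checks ((R -> R) -> R) and nothing is barred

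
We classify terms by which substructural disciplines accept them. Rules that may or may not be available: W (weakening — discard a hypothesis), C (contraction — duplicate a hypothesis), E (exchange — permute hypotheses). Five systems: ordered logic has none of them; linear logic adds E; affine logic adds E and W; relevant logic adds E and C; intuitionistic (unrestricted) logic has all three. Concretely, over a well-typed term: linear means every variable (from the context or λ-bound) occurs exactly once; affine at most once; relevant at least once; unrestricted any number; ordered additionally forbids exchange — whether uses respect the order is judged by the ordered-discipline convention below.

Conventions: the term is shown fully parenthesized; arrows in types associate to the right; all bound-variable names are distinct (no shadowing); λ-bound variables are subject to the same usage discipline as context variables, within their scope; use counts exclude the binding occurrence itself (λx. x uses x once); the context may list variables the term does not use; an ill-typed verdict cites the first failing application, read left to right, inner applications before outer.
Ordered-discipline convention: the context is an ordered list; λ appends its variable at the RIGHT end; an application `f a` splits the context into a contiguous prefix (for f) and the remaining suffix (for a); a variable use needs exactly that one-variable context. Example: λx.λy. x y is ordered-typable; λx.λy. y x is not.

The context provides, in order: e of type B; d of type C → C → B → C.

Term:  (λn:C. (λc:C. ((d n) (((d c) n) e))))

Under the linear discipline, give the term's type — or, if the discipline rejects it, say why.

not well-typed under linear — uses contraction: d ×2, n ×2
usage: e ×1; d ×2; n (bound) ×2; c (bound) ×1
order of uses: d, n, d, c, n, e
typing: ✓ — C → C → B → C
across the five disciplines: ordered ✗ · linear ✗ · affine ✗ · relevant ✓ · unrestricted ✓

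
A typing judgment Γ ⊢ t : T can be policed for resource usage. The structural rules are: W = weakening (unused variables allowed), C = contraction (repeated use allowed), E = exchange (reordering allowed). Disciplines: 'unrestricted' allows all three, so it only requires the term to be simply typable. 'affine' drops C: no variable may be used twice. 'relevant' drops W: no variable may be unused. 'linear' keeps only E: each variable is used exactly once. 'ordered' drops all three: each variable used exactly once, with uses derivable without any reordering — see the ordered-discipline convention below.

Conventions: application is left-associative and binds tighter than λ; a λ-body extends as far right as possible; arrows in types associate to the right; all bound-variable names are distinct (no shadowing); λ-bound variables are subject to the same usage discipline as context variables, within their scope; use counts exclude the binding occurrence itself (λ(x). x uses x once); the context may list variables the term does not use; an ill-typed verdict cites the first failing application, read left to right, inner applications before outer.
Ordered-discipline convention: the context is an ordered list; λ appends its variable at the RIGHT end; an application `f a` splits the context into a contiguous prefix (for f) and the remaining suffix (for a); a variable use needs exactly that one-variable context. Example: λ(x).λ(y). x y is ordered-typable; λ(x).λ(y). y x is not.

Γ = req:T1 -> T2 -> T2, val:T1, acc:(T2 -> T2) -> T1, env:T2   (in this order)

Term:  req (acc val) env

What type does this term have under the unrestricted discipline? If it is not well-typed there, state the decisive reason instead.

not well-typed under unrestricted — the type mismatch rejects it
counts: req: 1, val: 1, acc: 1, env: 1
left-to-right use order: req, acc, val, env
typing: ill-typed: an argument T1 mismatches the expected T2 -> T2
all disciplines: ordered ✗, linear ✗, affine ✗, relevant ✗, unrestricted ✗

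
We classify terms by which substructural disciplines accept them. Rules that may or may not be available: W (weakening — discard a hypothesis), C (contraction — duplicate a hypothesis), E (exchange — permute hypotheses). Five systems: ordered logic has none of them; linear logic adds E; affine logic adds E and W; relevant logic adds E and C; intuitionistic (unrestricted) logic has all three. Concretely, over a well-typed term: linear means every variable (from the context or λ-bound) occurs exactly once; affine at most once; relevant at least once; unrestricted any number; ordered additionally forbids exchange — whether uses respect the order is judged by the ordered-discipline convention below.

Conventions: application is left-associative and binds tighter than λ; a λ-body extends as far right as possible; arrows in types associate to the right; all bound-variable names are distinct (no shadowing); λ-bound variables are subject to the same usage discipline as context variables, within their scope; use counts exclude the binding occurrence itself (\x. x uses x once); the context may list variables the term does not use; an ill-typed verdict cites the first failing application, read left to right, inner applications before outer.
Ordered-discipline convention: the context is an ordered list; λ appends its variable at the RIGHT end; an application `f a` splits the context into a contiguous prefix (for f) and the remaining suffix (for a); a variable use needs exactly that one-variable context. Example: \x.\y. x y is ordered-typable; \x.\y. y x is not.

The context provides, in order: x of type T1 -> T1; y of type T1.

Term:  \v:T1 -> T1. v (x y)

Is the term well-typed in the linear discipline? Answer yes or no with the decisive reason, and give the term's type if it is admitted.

yes — single use per variable (x, y, v); term : (T1 -> T1) -> T1
use counts: x: 1×, y: 1×, v (λ-bound): 1×
order of uses: v, x, y
typing: ✓ — (T1 -> T1) -> T1
summary: ordered ✗ | linear ✓ | affine ✓ | relevant ✓ | unrestricted ✓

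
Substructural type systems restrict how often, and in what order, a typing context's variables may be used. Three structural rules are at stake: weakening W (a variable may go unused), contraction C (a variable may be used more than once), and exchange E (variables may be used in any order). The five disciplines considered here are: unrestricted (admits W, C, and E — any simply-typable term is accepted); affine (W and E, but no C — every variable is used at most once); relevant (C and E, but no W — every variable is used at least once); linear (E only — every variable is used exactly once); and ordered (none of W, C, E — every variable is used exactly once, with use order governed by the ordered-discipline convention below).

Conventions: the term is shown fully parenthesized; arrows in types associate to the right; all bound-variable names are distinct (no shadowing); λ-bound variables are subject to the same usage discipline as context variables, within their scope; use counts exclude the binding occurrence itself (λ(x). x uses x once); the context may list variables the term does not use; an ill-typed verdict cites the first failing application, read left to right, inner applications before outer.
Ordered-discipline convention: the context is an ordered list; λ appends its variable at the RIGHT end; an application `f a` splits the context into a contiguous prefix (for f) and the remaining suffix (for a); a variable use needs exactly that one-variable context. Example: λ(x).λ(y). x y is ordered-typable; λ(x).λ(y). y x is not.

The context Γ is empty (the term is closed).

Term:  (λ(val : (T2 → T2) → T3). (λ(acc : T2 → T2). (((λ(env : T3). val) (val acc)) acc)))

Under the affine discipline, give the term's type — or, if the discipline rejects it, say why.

not well-typed under affine — repeated use of val ×2, acc ×2
use counts: val (bound): 2; acc (bound): 2; env (bound): 0
order of uses: val, val, acc, acc
typing: well-typed — term : ((T2 → T2) → T3) → (T2 → T2) → T3
summary: ordered ✗; linear ✗; affine ✗; relevant ✗; unrestricted ✓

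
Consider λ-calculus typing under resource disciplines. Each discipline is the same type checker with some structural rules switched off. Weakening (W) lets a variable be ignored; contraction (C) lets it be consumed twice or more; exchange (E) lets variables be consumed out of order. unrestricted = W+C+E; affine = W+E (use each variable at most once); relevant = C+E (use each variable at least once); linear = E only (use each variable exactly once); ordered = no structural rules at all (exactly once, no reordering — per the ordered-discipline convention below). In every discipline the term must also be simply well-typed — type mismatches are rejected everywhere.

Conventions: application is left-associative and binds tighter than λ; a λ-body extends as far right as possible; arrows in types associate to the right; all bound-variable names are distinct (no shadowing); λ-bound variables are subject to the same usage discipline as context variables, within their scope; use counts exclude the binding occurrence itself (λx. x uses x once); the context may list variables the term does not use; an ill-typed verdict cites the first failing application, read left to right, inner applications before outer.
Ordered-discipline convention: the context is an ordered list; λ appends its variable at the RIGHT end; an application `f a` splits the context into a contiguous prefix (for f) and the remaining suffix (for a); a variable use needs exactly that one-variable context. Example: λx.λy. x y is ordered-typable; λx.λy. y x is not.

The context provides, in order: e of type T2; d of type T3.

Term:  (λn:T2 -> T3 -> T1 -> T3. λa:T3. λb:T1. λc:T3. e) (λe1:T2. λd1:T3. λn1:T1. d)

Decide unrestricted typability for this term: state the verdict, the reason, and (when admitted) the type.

yes — typability at T3 -> T1 -> T3 -> T2 is all that's needed; term : T3 -> T1 -> T3 -> T2
variable uses: e: 1; d: 1; n (bound): 0; a (bound): 0; b (bound): 0; c (bound): 0; e1 (bound): 0; d1 (bound): 0; n1 (bound): 0
left-to-right use order: e, d
typing: ✓ — T3 -> T1 -> T3 -> T2
across the five disciplines: ordered ✗ · linear ✗ · affine ✓ · relevant ✗ · unrestricted ✓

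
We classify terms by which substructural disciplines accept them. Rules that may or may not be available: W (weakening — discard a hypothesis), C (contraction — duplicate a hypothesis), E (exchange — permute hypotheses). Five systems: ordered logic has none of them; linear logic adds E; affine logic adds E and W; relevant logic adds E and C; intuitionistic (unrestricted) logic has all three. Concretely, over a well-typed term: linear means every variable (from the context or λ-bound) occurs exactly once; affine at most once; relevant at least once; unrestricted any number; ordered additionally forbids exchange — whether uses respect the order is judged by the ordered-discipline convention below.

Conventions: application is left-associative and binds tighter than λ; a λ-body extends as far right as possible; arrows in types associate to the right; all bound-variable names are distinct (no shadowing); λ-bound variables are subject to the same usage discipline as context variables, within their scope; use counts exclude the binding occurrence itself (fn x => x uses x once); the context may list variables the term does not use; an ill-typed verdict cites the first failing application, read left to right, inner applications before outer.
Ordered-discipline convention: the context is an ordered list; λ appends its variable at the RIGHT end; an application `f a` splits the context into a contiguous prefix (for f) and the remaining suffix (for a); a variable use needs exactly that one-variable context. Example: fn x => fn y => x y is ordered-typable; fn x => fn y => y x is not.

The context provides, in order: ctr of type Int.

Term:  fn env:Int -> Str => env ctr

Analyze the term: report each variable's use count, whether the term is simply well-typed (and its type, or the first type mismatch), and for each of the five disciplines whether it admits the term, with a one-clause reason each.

counts: ctr=1; env (bound)=1
use order (left to right): env, ctr
typing: well-typed at (Int -> Str) -> Str
ordered ✗ (needs exchange: uses follow env, ctr)
linear ✓ (exactly-once usage across ctr, env)
affine ✓ (none of ctr, env used more than once)
relevant ✓ (at least one use each (ctr, env))
unrestricted ✓ (typability at (Int -> Str) -> Str is all that's needed)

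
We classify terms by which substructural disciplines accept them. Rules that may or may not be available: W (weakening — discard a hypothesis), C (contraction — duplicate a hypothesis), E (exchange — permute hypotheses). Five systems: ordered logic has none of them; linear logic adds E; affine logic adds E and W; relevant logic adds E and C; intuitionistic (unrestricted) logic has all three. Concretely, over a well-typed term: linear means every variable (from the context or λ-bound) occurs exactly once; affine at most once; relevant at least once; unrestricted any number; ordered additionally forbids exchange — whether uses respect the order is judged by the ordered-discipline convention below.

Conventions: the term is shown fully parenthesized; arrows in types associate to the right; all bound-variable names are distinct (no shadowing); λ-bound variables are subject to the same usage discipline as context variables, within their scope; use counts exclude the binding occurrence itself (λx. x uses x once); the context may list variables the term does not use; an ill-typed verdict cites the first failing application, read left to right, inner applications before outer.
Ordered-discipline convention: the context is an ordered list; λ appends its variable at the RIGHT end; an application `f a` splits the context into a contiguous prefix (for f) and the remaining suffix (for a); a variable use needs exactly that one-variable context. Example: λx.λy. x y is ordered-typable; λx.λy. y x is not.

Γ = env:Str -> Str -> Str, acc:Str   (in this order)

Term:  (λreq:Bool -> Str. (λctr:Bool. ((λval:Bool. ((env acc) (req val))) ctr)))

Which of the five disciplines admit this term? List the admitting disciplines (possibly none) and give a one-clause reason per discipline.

admitting disciplines: ordered, linear, affine, relevant, unrestricted
counts: env=1; acc=1; req (λ-bound)=1; ctr (λ-bound)=1; val (λ-bound)=1
use order (left to right): env, acc, req, val, ctr
typing: the term checks, with type (Bool -> Str) -> Bool -> Str
ordered ✓ (env, acc, req, ctr, val once each; derivable with no W/C/E)
linear ✓ (each of env, acc, req, ctr, val used exactly once)
affine ✓ (none of env, acc, req, ctr, val used more than once)
relevant ✓ (at least one use each (env, acc, req, ctr, val))
unrestricted ✓ (typability at (Bool -> Str) -> Bool -> Str is all that's needed)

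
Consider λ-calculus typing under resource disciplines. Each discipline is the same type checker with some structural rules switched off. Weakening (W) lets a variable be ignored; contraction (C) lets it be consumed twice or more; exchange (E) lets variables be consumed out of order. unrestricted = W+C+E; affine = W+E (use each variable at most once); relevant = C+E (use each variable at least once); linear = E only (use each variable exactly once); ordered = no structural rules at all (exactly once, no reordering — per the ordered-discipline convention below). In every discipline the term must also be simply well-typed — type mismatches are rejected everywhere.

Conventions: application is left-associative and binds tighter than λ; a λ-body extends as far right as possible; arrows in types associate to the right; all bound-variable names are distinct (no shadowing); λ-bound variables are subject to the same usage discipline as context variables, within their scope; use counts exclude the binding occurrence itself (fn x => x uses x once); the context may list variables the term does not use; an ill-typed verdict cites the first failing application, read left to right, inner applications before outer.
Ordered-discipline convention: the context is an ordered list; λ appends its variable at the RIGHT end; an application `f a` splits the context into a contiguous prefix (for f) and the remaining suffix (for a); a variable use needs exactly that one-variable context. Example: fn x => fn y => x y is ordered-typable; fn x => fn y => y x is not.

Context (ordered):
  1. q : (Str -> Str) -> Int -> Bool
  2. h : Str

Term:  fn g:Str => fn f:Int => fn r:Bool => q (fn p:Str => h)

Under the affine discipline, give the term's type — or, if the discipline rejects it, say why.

term : Str -> Int -> Bool -> Int -> Bool
usage: q: 1, h: 1, g [bound]: 0, f [bound]: 0, r [bound]: 0, p [bound]: 0
use order (left to right): q, h
typing: ✓ — Str -> Int -> Bool -> Int -> Bool
summary: ordered ✗ | linear ✗ | affine ✓ | relevant ✗ | unrestricted ✓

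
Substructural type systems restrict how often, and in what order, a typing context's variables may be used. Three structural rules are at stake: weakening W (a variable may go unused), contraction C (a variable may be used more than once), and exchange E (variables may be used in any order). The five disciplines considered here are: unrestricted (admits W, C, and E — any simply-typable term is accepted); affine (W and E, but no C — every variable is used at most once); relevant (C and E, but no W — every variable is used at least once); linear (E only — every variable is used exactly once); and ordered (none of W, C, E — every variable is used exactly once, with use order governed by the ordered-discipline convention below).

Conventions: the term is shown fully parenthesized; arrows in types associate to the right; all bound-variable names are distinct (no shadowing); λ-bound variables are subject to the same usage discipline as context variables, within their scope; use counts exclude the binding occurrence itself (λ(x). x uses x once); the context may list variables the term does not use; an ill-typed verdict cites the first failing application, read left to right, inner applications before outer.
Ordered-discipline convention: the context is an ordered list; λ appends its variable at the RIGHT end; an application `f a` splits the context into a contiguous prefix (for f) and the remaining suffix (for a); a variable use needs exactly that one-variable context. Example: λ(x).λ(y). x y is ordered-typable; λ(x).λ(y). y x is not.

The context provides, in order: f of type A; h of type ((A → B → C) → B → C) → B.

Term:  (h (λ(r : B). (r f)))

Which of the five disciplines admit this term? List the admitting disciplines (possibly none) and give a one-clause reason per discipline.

accepted by: none
use counts: f: 1; h: 1; r [bound]: 1
left-to-right use order: h, r, f
typing: ill-typed: non-function type B applied to an argument
ordered ✗ (fails simple typing)
linear ✗ (a type mismatch blocks all five)
affine ✗ (the type mismatch rejects it)
relevant ✗ (not simply typable)
unrestricted ✗ (fails simple typing)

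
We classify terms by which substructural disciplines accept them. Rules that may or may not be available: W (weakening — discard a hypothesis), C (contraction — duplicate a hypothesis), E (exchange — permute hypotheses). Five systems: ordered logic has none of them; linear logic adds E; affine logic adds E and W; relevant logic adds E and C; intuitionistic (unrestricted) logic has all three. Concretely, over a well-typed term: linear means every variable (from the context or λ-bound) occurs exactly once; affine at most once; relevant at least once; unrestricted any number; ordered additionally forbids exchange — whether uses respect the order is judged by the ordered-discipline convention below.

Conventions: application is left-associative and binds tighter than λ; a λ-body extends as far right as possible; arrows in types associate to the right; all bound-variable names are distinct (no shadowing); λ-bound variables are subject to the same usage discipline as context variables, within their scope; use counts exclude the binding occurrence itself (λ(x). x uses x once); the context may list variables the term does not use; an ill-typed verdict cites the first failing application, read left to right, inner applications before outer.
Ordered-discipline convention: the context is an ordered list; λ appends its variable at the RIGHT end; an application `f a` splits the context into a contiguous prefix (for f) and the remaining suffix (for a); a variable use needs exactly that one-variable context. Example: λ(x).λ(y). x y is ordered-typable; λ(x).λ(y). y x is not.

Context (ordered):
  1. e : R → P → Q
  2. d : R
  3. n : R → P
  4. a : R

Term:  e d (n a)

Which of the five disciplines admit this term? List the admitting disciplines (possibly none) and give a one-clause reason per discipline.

admitted in: ordered, linear, affine, relevant, unrestricted
use counts: e=1, d=1, n=1, a=1
use order (left to right): e, d, n, a
typing: well-typed — term : Q
ordered: ✓, e, d, n, a once each; derivable with no W/C/E
linear: ✓, exactly-once usage across e, d, n, a
affine: ✓, none of e, d, n, a used more than once
relevant: ✓, none of e, d, n, a goes unused
unrestricted: ✓, typability at Q is all that's needed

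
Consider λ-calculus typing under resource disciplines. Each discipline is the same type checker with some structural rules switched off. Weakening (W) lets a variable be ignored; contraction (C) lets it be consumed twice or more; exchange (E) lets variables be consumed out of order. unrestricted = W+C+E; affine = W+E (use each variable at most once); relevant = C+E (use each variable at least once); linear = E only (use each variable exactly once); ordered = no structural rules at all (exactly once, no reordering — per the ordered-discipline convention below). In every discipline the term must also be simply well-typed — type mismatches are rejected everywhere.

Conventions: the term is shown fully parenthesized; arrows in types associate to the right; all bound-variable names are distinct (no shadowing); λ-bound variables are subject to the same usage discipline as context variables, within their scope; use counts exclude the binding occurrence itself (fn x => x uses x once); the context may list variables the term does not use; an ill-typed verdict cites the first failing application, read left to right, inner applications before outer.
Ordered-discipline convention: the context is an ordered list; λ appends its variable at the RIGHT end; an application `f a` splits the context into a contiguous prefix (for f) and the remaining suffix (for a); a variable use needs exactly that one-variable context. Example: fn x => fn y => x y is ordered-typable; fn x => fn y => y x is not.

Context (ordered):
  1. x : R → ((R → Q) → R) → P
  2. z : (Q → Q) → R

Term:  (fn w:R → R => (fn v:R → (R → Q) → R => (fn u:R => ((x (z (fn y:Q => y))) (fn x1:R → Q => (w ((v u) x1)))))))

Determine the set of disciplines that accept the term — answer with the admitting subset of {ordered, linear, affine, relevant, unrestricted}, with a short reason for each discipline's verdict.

accepted by: ordered, linear, affine, relevant, unrestricted
variable uses: x: 1; z: 1; w (bound): 1; v (bound): 1; u (bound): 1; y (bound): 1; x1 (bound): 1
use order (left to right): x, z, y, w, v, u, x1
typing: well-typed at (R → R) → (R → (R → Q) → R) → R → P
ordered ✓ (x, z, w, v, u, y, x1: once each, no exchange needed)
linear ✓ (single use per variable (x, z, w, v, u, y, x1))
affine ✓ (none of x, z, w, v, u, y, x1 used more than once)
relevant ✓ (none of x, z, w, v, u, y, x1 goes unused)
unrestricted ✓ (well-typed at (R → R) → (R → (R → Q) → R) → R → P; no restrictions here)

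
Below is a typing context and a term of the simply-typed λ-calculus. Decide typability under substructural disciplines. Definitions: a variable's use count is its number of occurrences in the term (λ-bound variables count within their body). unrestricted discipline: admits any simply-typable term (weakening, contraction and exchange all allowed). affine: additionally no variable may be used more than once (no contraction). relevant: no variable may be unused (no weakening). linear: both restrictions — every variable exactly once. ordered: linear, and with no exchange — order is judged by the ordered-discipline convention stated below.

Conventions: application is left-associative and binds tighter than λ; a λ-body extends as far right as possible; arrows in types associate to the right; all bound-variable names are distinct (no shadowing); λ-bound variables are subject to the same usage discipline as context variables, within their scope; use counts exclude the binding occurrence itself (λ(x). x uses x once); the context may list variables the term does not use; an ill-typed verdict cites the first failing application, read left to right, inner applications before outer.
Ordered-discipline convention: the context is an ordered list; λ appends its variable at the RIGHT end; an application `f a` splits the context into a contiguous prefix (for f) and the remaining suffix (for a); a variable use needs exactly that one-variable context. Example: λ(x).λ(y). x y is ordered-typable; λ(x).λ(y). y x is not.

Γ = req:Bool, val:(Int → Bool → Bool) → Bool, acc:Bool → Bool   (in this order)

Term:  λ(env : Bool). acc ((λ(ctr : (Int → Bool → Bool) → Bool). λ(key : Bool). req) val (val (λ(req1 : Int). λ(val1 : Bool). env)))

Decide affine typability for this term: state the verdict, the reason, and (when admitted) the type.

no — val ×2 used more than once (contraction)
counts: req: 1×, val: 2×, acc: 1×, env [bound]: 1×, ctr [bound]: 0×, key [bound]: 0×, req1 [bound]: 0×, val1 [bound]: 0×
order of uses: acc, req, val, val, env
typing: well-typed — term : Bool → Bool
per-discipline verdicts: ordered ✗; linear ✗; affine ✗; relevant ✗; unrestricted ✓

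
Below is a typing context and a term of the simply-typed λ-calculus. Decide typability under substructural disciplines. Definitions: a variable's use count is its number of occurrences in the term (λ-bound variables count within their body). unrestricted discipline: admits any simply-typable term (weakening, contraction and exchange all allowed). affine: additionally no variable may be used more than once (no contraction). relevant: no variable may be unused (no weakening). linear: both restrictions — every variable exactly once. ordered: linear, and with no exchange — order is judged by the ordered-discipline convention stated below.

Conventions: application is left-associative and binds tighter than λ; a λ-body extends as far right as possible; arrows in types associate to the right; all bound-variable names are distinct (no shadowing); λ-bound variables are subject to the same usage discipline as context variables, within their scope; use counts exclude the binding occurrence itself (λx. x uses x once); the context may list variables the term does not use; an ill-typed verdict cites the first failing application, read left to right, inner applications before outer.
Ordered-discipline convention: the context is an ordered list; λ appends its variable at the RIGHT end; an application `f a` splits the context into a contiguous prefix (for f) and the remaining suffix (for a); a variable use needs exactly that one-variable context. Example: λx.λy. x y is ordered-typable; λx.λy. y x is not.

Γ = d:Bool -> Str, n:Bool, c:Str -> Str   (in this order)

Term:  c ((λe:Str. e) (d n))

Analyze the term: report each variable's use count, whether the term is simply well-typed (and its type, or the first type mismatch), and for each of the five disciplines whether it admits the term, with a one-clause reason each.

use counts: d=1; n=1; c=1; e (λ-bound)=1
uses in reading order: c, e, d, n
typing: ✓ — Str
ordered: ✗, needs exchange: uses follow c, e, d, n
linear: ✓, d, n, c, e: one use apiece
affine: ✓, none of d, n, c, e used more than once
relevant: ✓, d, n, c, e: all used, weakening unneeded
unrestricted: ✓, simply typable at Str; W, C, E all held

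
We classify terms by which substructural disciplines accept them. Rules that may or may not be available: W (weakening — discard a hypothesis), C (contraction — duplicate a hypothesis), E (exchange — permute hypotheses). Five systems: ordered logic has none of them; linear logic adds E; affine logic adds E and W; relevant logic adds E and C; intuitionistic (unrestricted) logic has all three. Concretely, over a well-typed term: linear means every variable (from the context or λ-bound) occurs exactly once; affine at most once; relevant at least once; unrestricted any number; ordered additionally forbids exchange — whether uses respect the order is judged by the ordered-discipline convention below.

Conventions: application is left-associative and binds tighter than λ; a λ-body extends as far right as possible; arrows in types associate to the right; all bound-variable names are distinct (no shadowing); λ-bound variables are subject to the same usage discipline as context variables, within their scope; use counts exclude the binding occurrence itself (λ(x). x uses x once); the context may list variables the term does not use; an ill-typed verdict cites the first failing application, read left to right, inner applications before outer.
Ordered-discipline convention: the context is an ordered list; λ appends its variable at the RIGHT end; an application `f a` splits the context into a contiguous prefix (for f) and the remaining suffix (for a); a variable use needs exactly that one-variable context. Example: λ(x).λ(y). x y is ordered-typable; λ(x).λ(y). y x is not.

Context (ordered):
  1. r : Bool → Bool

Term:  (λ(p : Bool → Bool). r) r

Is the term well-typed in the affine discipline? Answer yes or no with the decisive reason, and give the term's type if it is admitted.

no — needs contraction — r ×2
variable uses: r=2; p [bound]=0
use order (left to right): r, r
typing: the term checks, with type Bool → Bool
across the five disciplines: ordered ✗ · linear ✗ · affine ✗ · relevant ✗ · unrestricted ✓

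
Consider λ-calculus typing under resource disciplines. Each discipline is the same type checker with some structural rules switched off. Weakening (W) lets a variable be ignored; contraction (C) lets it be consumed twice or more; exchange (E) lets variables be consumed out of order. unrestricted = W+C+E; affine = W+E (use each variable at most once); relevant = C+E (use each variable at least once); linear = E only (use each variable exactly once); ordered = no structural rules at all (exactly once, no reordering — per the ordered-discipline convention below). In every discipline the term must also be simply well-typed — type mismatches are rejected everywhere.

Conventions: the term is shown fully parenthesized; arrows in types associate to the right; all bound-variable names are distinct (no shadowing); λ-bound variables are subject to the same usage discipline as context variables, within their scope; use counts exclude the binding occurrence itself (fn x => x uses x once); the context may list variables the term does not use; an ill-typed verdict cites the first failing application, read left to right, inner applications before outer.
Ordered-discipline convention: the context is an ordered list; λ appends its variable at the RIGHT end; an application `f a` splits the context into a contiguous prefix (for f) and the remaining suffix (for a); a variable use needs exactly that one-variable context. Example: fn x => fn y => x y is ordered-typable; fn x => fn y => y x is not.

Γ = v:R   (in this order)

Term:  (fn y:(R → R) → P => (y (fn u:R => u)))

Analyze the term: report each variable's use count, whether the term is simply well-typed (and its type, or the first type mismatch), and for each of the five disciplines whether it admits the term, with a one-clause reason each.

counts: v: 0; y (λ-bound): 1; u (λ-bound): 1
uses in reading order: y, u
typing: well-typed — term : ((R → R) → P) → P
ordered ✗ (v never used (weakening))
linear ✗ (v never used (weakening))
affine ✓ (no duplicate uses among v, y, u)
relevant ✗ (v never used (weakening))
unrestricted ✓ (well-typed at ((R → R) → P) → P; no restrictions here)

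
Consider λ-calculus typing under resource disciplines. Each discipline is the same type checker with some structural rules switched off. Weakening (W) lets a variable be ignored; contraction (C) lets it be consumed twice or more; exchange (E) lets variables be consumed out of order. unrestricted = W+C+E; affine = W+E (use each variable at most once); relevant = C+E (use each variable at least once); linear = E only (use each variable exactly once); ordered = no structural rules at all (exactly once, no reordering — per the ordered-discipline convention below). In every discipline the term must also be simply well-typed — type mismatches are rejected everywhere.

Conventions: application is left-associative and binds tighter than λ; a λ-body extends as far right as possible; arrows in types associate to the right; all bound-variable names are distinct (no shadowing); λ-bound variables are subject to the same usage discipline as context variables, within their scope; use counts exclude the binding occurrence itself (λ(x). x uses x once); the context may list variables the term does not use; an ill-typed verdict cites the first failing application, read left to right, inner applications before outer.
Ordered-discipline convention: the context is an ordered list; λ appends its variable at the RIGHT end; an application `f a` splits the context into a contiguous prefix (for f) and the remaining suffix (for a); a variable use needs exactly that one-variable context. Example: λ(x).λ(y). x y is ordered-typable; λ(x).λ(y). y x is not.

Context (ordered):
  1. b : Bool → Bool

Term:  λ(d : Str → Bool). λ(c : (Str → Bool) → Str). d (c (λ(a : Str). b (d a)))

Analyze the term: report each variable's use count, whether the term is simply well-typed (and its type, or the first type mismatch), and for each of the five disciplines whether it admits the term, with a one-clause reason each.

usage: b ×1; d (λ-bound) ×2; c (λ-bound) ×1; a (λ-bound) ×1
left-to-right use order: d, c, b, d, a
typing: well-typed — term : (Str → Bool) → ((Str → Bool) → Str) → Bool
ordered ✗ (needs contraction — d ×2)
linear ✗ (needs contraction — d ×2)
affine ✗ (needs contraction — d ×2)
relevant ✓ (every one of b, d, c, a appears)
unrestricted ✓ (well-typed at (Str → Bool) → ((Str → Bool) → Str) → Bool; no restrictions here)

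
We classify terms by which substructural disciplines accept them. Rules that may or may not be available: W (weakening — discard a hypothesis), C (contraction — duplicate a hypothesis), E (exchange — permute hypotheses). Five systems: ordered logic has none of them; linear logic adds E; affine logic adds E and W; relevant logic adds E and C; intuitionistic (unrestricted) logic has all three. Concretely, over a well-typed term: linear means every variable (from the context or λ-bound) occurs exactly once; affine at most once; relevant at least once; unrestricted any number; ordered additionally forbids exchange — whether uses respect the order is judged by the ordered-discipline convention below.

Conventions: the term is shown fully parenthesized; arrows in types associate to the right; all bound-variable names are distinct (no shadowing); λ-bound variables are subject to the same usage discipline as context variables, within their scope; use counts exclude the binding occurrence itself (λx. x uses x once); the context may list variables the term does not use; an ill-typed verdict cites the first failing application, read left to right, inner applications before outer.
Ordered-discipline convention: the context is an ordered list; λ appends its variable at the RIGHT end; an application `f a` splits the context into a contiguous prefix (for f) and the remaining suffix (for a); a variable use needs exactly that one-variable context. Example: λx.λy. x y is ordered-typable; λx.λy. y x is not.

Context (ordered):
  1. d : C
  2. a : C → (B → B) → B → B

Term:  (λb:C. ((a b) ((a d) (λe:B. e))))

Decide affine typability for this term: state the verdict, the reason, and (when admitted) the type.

no — a ×2 used more than once (contraction)
usage: d=1, a=2, b (bound)=1, e (bound)=1
uses in reading order: a, b, a, d, e
typing: the term checks, with type C → B → B
all disciplines: ordered ✗ · linear ✗ · affine ✗ · relevant ✓ · unrestricted ✓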